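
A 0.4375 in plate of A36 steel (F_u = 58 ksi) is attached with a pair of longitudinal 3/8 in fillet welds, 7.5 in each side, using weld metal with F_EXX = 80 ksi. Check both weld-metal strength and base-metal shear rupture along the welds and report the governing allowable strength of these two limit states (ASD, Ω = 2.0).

R_n/Ω ≈ 95.4 kip (weld metal governs)

t_e = 0.707 × 0.375 = 0.2651 in; L = 15 in.
Weld metal: R_n/Ω = (1/2.0) × 0.6 × 80 × 0.2651 × 15 = 95.44 kip.
Base metal (shear rupture): R_n/Ω = (1/2.0) × 0.6 × 58 × 0.4375 × 15 = 114.2 kip.
Governing: weld metal.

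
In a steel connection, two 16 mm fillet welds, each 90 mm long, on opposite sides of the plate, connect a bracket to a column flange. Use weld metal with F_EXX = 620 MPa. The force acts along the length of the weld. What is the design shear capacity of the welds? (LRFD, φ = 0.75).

φR_n ≈ 568 kN

Effective throat t_e = 0.707 × 16 = 11.31 mm.
Total length L = 180 mm; A_we = 11.31 × 180 = 2036 mm².
F_nw = 0.6 F_EXX = 0.6 × 620 = 372 MPa.
φR_n = 0.75 × 372 × 2036 × 10⁻³ = 568.1 kN.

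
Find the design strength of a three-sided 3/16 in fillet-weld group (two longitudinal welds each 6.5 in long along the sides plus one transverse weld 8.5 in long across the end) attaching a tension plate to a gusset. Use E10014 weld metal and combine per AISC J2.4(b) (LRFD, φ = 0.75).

E100XX → F_EXX = 100 ksi.
t_e = 0.707 × 0.1875 = 0.1326 in.
R_nwl = 0.6 × 100 × 0.1326 × 13 = 103.4 kips (longitudinal, 2 welds).
R_nwt = 0.6 × 100 × 0.1326 × 8.5 = 67.61 kips (transverse, base value).
(i) R_nwl + R_nwt = 171 kips; (ii) 0.85 R_nwl + 1.5 R_nwt = 189.3 kips.
R_n = max = 189.3 kips [governs: (ii)]; φR_n = 142 kips.

φR_n ≈ 142 kips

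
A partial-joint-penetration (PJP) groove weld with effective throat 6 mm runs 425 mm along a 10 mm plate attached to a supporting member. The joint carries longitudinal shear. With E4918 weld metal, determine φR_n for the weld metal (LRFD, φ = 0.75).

φR_n ≈ 562 kN

E49XX → F_EXX = 490 MPa.
Effective throat (given) t_e = 6 mm.
A_we = 6 × 425 = 2550 mm².
F_nw = 0.6 F_EXX = 294 MPa.
φR_n = 0.75 × 294 × 2550 × 10⁻³ = 562.3 kN.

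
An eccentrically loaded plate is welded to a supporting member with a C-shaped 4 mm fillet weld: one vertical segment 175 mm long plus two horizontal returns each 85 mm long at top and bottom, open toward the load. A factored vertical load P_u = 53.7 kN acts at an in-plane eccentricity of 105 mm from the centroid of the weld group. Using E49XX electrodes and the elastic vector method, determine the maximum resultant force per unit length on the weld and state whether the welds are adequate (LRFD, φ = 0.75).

E49XX → F_EXX = 490 MPa.
Total weld length L_w = 345 mm. Treat welds as unit-width lines.
Centroid: x̄ = 2×85×42.5 / 345 = 20.94 mm from the vertical weld.
Polar moment about centroid: J = I_x + I_y = [175³/12 + 2×85×87.5²] + [175×20.94² + 2(85³/12 + 85×21.56²)] = 2006000 mm³.
Direct shear f_v = P/L_w = 53.7×10³ / 345 = 155.7 N/mm (vertical).
Torsion M = P·e = 53.7×10³ × 105 = 5638500 N·mm.
Critical point at (x, y) = (64.06, 87.5) from centroid. f_tx = M·y/J = 245.9 N/mm; f_ty = M·x/J = 180 N/mm.
Resultant f_max = √[f_tx² + (f_v + f_ty)²] = √[245.9² + (155.7 + 180)²] = 416.1 N/mm.
Capacity per unit length: φr_n = 0.75 × 0.6 × 490 × (0.707 × 4) = 623.6 N/mm.
416.1 ≤ 623.6 → adequate.

f_max ≈ 416 N/mm; adequate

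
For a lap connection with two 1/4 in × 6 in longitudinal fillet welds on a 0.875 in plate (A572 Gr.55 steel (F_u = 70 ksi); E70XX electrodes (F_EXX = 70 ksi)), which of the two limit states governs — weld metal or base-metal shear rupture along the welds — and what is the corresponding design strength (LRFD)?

φR_n ≈ 66.8 kips (weld metal governs)

t_e = 0.707 × 0.25 = 0.1767 in; L = 12 in.
Weld metal: φR_n = 0.75 × 0.6 × 70 × 0.1767 × 12 = 66.81 kips.
Base metal (shear rupture): φR_n = 0.75 × 0.6 × 70 × 0.875 × 12 = 330.8 kips.
Governing: weld metal.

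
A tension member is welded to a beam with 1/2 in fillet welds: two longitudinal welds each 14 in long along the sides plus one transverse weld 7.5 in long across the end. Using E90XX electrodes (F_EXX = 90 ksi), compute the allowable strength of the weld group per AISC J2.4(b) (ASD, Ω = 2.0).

R_n/Ω ≈ 339 kips

t_e = 0.707 × 0.5 = 0.3535 in.
R_nwl = 0.6 × 90 × 0.3535 × 28 = 534.5 kips (longitudinal, 2 welds).
R_nwt = 0.6 × 90 × 0.3535 × 7.5 = 143.2 kips (transverse, base value).
(i) R_nwl + R_nwt = 677.7 kips; (ii) 0.85 R_nwl + 1.5 R_nwt = 669.1 kips.
R_n = max = 677.7 kips [governs: (i)]; R_n/Ω = 338.8 kips.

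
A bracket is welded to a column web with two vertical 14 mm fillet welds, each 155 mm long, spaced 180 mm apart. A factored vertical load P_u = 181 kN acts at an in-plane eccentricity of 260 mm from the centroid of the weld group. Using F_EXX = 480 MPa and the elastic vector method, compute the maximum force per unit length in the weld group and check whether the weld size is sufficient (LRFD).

f_max ≈ 2260 N/mm; NOT adequate

Total weld length L_w = 310 mm. Treat welds as unit-width lines.
Polar moment about centroid: J = 2[d³/12 + d(b/2)²] = 2[155³/12 + 155×90²] = 3132000 mm³.
Direct shear f_v = P/L_w = 181×10³ / 310 = 583.9 N/mm (vertical).
Torsion M = P·e = 181×10³ × 260 = 47060000 N·mm.
Critical point at (x, y) = (90, 77.5) from centroid. f_tx = M·y/J = 1165 N/mm; f_ty = M·x/J = 1352 N/mm.
Resultant f_max = √[f_tx² + (f_v + f_ty)²] = √[1165² + (583.9 + 1352)²] = 2260 N/mm.
Capacity per unit length: φr_n = 0.75 × 0.6 × 480 × (0.707 × 14) = 2138 N/mm.
2260 > 2138 → NOT adequate.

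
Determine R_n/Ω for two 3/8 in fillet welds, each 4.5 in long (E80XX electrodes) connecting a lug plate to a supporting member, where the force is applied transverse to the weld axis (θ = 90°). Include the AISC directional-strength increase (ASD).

E80XX → F_EXX = 80 ksi.
t_e = 0.707 × 0.375 = 0.2651 in; A_we = 0.2651 × 9 = 2.386 in².
Directional factor: 1.0 + 0.5 sin^1.5(90°) = 1.5.
F_nw = 0.6 × 80 × 1.5 = 72 ksi.
R_n/Ω = (72 × 2.386) / 2.0 = 85.9 kips.

R_n/Ω ≈ 85.9 kips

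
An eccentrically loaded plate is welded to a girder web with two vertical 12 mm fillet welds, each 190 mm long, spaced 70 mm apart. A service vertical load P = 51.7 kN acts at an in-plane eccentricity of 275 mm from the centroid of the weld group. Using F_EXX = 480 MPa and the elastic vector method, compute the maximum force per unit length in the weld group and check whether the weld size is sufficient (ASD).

f_max ≈ 950 N/mm; adequate

Total weld length L_w = 380 mm. Treat welds as unit-width lines.
Polar moment about centroid: J = 2[d³/12 + d(b/2)²] = 2[190³/12 + 190×35²] = 1609000 mm³.
Direct shear f_v = P/L_w = 51.7×10³ / 380 = 136.1 N/mm (vertical).
Torsion M = P·e = 51.7×10³ × 275 = 14218000 N·mm.
Critical point at (x, y) = (35, 95) from centroid. f_tx = M·y/J = 839.6 N/mm; f_ty = M·x/J = 309.3 N/mm.
Resultant f_max = √[f_tx² + (f_v + f_ty)²] = √[839.6² + (136.1 + 309.3)²] = 950.4 N/mm.
Capacity per unit length: r_n/Ω = (1/2.0) × 0.6 × 480 × (0.707 × 12) = 1222 N/mm.
950.4 ≤ 1222 → adequate.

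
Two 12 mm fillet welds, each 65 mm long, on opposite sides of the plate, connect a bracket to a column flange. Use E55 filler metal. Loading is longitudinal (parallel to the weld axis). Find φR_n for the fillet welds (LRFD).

φR_n ≈ 273 kN

E55XX → F_EXX = 550 MPa.
Effective throat t_e = 0.707 × 12 = 8.484 mm.
Total length L = 130 mm; A_we = 8.484 × 130 = 1103 mm².
F_nw = 0.6 F_EXX = 0.6 × 550 = 330 MPa.
φR_n = 0.75 × 330 × 1103 × 10⁻³ = 273 kN.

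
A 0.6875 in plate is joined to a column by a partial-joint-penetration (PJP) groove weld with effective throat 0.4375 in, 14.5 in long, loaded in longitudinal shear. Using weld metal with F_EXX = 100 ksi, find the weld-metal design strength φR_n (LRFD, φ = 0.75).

φR_n ≈ 285 kips

Effective throat (given) t_e = 0.4375 in.
A_we = 0.4375 × 14.5 = 6.344 in².
F_nw = 0.6 F_EXX = 60 ksi.
φR_n = 0.75 × 60 × 6.344 = 285.5 kips.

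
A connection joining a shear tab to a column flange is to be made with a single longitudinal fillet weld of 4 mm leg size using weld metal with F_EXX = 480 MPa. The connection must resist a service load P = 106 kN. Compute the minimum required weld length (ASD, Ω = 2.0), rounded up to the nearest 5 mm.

Throat t_e = 0.707 × 4 = 2.828 mm.
r_n/Ω = (0.6 × 480 × 2.828) / 2.0 = 407.2 N/mm = 0.4072 kN/mm.
L_req = P / (r_n/Ω) = 106 / 0.4072 = 260.3 mm total.
Round up → use L = 265 mm.

L = 265 mm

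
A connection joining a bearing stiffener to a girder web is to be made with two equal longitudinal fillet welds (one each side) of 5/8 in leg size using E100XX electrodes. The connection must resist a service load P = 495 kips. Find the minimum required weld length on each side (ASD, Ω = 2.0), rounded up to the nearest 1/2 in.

E100XX → F_EXX = 100 ksi.
Throat t_e = 0.707 × 0.625 = 0.4419 in.
r_n/Ω = (0.6 × 100 × 0.4419) / 2.0 = 13.26 kip/in.
L_req = P / (r_n/Ω) = 495 / 13.26 = 37.34 in total.
Per side: 37.34 / 2 = 18.67 in.
Round up → use L = 19 in on each side.

L = 19 in on each side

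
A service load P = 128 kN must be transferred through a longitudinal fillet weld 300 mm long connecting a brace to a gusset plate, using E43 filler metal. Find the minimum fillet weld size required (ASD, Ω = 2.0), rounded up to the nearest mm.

w = 5 mm

E43XX → F_EXX = 430 MPa.
Total weld length L = 300 mm.
Required throat t_e = P × Ω / (0.6 F_EXX × L) = 128 × 2.0 / (0.6 × 430 × 300 × 10⁻³) = 3.307 mm.
Required leg w = t_e / 0.707 = 4.678 mm → use 5 mm.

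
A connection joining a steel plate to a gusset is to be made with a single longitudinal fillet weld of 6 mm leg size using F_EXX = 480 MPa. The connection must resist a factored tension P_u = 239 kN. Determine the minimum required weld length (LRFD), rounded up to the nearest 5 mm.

L = 265 mm

Throat t_e = 0.707 × 6 = 4.242 mm.
φr_n = 0.75 × 0.6 × 480 × 4.242 × 10⁻³ = 0.9163 kN/mm.
L_req = P_u / φr_n = 239 / 0.9163 = 260.8 mm total.
Round up → use L = 265 mm.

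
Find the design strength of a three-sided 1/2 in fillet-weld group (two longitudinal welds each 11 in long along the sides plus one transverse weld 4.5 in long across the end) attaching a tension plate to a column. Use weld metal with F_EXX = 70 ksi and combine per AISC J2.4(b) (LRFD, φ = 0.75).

t_e = 0.707 × 0.5 = 0.3535 in.
R_nwl = 0.6 × 70 × 0.3535 × 22 = 326.6 kips (longitudinal, 2 welds).
R_nwt = 0.6 × 70 × 0.3535 × 4.5 = 66.81 kips (transverse, base value).
(i) R_nwl + R_nwt = 393.4 kips; (ii) 0.85 R_nwl + 1.5 R_nwt = 377.9 kips.
R_n = max = 393.4 kips [governs: (i)]; φR_n = 295.1 kips.

φR_n ≈ 295 kips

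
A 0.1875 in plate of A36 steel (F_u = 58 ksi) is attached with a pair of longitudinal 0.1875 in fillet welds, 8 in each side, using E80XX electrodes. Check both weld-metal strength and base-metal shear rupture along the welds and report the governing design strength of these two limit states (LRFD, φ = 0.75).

E80XX → F_EXX = 80 ksi.
t_e = 0.707 × 0.1875 = 0.1326 in; L = 16 in.
Weld metal: φR_n = 0.75 × 0.6 × 80 × 0.1326 × 16 = 76.36 kip.
Base metal (shear rupture): φR_n = 0.75 × 0.6 × 58 × 0.1875 × 16 = 78.3 kip.
Governing: weld metal.

φR_n ≈ 76.4 kip (weld metal governs)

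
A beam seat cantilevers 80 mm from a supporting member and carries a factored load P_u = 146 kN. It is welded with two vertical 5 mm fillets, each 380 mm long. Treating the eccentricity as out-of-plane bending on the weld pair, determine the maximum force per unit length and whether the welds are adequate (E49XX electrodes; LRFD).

E49XX → F_EXX = 490 MPa.
L_w = 2 × 380 = 760 mm; section modulus (unit throat) S = 2 × L²/6 = 48130 mm².
Direct shear f_v = P/L_w = 146×10³/760 = 192.1 N/mm.
Moment M = P × e = 146×10³ × 80 = 11680000 N·mm; bending f_b = M/S = 242.7 N/mm.
f_max = √(f_v² + f_b²) = √(192.1² + 242.7²) = 309.5 N/mm.
φr_n = 0.75 × 0.6 × 490 × (0.707 × 5) = 779.5 N/mm → adequate.

f_max ≈ 309 N/mm; adequate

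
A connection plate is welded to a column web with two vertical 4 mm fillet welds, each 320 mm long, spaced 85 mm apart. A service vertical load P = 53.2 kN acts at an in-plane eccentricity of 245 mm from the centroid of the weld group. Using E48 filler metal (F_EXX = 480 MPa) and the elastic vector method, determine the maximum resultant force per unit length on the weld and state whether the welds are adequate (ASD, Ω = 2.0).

f_max ≈ 357 N/mm; adequate

Total weld length L_w = 640 mm. Treat welds as unit-width lines.
Polar moment about centroid: J = 2[d³/12 + d(b/2)²] = 2[320³/12 + 320×42.5²] = 6617000 mm³.
Direct shear f_v = P/L_w = 53.2×10³ / 640 = 83.12 N/mm (vertical).
Torsion M = P·e = 53.2×10³ × 245 = 13034000 N·mm.
Critical point at (x, y) = (42.5, 160) from centroid. f_tx = M·y/J = 315.1 N/mm; f_ty = M·x/J = 83.71 N/mm.
Resultant f_max = √[f_tx² + (f_v + f_ty)²] = √[315.1² + (83.12 + 83.71)²] = 356.6 N/mm.
Capacity per unit length: r_n/Ω = (1/2.0) × 0.6 × 480 × (0.707 × 4) = 407.2 N/mm.
356.6 ≤ 407.2 → adequate.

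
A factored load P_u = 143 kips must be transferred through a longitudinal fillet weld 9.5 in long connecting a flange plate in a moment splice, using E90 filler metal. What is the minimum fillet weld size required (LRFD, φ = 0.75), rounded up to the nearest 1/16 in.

w = 9/16 in

E90XX → F_EXX = 90 ksi.
Total weld length L = 9.5 in.
Required throat t_e = P_u / (φ × 0.6 F_EXX × L) = 143 / (0.75 × 0.6 × 90 × 9.5) = 0.3717 in.
Required leg w = t_e / 0.707 = 0.5257 in → use 9/16 in.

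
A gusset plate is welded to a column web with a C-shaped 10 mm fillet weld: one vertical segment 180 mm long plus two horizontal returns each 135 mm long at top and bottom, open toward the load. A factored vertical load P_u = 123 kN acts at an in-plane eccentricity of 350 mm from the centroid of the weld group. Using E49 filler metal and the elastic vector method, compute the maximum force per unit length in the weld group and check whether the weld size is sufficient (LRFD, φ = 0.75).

f_max ≈ 1780 N/mm; NOT adequate

E49XX → F_EXX = 490 MPa.
Total weld length L_w = 450 mm. Treat welds as unit-width lines.
Centroid: x̄ = 2×135×67.5 / 450 = 40.5 mm from the vertical weld.
Polar moment about centroid: J = I_x + I_y = [180³/12 + 2×135×90²] + [180×40.5² + 2(135³/12 + 135×27²)] = 3575000 mm³.
Direct shear f_v = P/L_w = 123×10³ / 450 = 273.3 N/mm (vertical).
Torsion M = P·e = 123×10³ × 350 = 43050000 N·mm.
Critical point at (x, y) = (94.5, 90) from centroid. f_tx = M·y/J = 1084 N/mm; f_ty = M·x/J = 1138 N/mm.
Resultant f_max = √[f_tx² + (f_v + f_ty)²] = √[1084² + (273.3 + 1138)²] = 1779 N/mm.
Capacity per unit length: φr_n = 0.75 × 0.6 × 490 × (0.707 × 10) = 1559 N/mm.
1779 > 1559 → NOT adequate.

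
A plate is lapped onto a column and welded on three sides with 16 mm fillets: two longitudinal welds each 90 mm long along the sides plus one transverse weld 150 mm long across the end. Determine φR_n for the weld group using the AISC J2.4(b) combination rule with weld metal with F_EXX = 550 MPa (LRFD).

t_e = 0.707 × 16 = 11.31 mm.
R_nwl = 0.6 × 550 × 11.31 × 180 × 10⁻³ = 671.9 kN (longitudinal, 2 welds).
R_nwt = 0.6 × 550 × 11.31 × 150 × 10⁻³ = 559.9 kN (transverse, base value).
(i) R_nwl + R_nwt = 1232 kN; (ii) 0.85 R_nwl + 1.5 R_nwt = 1411 kN.
R_n = max = 1411 kN [governs: (ii)]; φR_n = 1058 kN.

φR_n ≈ 1060 kN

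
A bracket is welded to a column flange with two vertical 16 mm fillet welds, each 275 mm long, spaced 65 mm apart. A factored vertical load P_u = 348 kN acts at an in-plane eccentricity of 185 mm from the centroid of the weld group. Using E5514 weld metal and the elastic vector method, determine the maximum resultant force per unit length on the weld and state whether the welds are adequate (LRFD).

E55XX → F_EXX = 550 MPa.
Total weld length L_w = 550 mm. Treat welds as unit-width lines.
Polar moment about centroid: J = 2[d³/12 + d(b/2)²] = 2[275³/12 + 275×32.5²] = 4047000 mm³.
Direct shear f_v = P/L_w = 348×10³ / 550 = 632.7 N/mm (vertical).
Torsion M = P·e = 348×10³ × 185 = 64380000 N·mm.
Critical point at (x, y) = (32.5, 137.5) from centroid. f_tx = M·y/J = 2187 N/mm; f_ty = M·x/J = 517 N/mm.
Resultant f_max = √[f_tx² + (f_v + f_ty)²] = √[2187² + (632.7 + 517)²] = 2471 N/mm.
Capacity per unit length: φr_n = 0.75 × 0.6 × 550 × (0.707 × 16) = 2800 N/mm.
2471 ≤ 2800 → adequate.

f_max ≈ 2470 N/mm; adequate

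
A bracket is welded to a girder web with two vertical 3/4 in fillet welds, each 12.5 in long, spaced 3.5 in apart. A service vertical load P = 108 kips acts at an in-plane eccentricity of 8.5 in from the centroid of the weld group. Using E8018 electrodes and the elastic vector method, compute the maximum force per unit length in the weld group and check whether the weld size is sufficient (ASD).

E80XX → F_EXX = 80 ksi.
Total weld length L_w = 25 in. Treat welds as unit-width lines.
Polar moment about centroid: J = 2[d³/12 + d(b/2)²] = 2[12.5³/12 + 12.5×1.75²] = 402.1 in³.
Direct shear f_v = P/L_w = 108 / 25 = 4.32 kip/in (vertical).
Torsion M = P·e = 108 × 8.5 = 918 kip·in.
Critical point at (x, y) = (1.75, 6.25) from centroid. f_tx = M·y/J = 14.27 kip/in; f_ty = M·x/J = 3.995 kip/in.
Resultant f_max = √[f_tx² + (f_v + f_ty)²] = √[14.27² + (4.32 + 3.995)²] = 16.52 kip/in.
Capacity per unit length: r_n/Ω = (1/2.0) × 0.6 × 80 × (0.707 × 0.75) = 12.73 kip/in.
16.52 > 12.73 → NOT adequate.

f_max ≈ 16.5 kip/in; NOT adequate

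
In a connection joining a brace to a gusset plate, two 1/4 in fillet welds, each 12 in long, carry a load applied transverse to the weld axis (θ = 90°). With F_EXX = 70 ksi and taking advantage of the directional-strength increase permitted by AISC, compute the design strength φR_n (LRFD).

t_e = 0.707 × 0.25 = 0.1767 in; A_we = 0.1767 × 24 = 4.242 in².
Directional factor: 1.0 + 0.5 sin^1.5(90°) = 1.5.
F_nw = 0.6 × 70 × 1.5 = 63 ksi.
φR_n = 0.75 × 63 × 4.242 = 200.4 kip.

φR_n ≈ 200 kip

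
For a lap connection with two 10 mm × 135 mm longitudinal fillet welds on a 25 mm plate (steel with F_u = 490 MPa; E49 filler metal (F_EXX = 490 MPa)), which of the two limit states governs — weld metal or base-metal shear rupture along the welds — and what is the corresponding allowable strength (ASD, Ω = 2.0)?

R_n/Ω ≈ 281 kN (weld metal governs)

t_e = 0.707 × 10 = 7.07 mm; L = 270 mm.
Weld metal: R_n/Ω = (1/2.0) × 0.6 × 490 × 7.07 × 270 × 10⁻³ = 280.6 kN.
Base metal (shear rupture): R_n/Ω = (1/2.0) × 0.6 × 490 × 25 × 270 × 10⁻³ = 992.2 kN.
Governing: weld metal.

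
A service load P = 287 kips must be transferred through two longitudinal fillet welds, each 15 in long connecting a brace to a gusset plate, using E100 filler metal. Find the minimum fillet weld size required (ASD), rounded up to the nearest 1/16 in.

w = 1/2 in

E100XX → F_EXX = 100 ksi.
Total weld length L = 30 in.
Required throat t_e = P × Ω / (0.6 F_EXX × L) = 287 × 2.0 / (0.6 × 100 × 30) = 0.3189 in.
Required leg w = t_e / 0.707 = 0.451 in → use 1/2 in.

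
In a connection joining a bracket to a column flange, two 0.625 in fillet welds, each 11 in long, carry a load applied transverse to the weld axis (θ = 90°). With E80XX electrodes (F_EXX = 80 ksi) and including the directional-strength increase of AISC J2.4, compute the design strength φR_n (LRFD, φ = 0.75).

t_e = 0.707 × 0.625 = 0.4419 in; A_we = 0.4419 × 22 = 9.721 in².
Directional factor: 1.0 + 0.5 sin^1.5(90°) = 1.5.
F_nw = 0.6 × 80 × 1.5 = 72 ksi.
φR_n = 0.75 × 72 × 9.721 = 524.9 kips.

φR_n ≈ 525 kips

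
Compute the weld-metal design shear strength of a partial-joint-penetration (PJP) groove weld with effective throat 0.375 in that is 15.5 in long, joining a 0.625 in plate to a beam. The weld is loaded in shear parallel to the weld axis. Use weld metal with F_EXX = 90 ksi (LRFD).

Effective throat (given) t_e = 0.375 in.
A_we = 0.375 × 15.5 = 5.812 in².
F_nw = 0.6 F_EXX = 54 ksi.
φR_n = 0.75 × 54 × 5.812 = 235.4 kips.

φR_n ≈ 235 kips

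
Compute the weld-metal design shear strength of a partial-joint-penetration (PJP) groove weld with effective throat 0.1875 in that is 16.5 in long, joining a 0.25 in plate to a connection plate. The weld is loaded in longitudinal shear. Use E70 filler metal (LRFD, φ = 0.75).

E70XX → F_EXX = 70 ksi.
Effective throat (given) t_e = 0.1875 in.
A_we = 0.1875 × 16.5 = 3.094 in².
F_nw = 0.6 F_EXX = 42 ksi.
φR_n = 0.75 × 42 × 3.094 = 97.45 kip.

φR_n ≈ 97.5 kip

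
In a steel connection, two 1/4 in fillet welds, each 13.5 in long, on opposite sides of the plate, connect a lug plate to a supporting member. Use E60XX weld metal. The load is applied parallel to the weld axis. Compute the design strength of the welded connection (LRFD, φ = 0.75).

φR_n ≈ 129 kip

E60XX → F_EXX = 60 ksi.
Effective throat t_e = 0.707 × 0.25 = 0.1767 in.
Total length L = 27 in; A_we = 0.1767 × 27 = 4.772 in².
F_nw = 0.6 F_EXX = 0.6 × 60 = 36 ksi.
φR_n = 0.75 × 36 × 4.772 = 128.9 kip.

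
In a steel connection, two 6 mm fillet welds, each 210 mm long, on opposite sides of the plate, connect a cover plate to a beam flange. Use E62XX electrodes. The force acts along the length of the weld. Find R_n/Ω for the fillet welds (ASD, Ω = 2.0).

R_n/Ω ≈ 331 kN

E62XX → F_EXX = 620 MPa.
Effective throat t_e = 0.707 × 6 = 4.242 mm.
Total length L = 420 mm; A_we = 4.242 × 420 = 1782 mm².
F_nw = 0.6 F_EXX = 0.6 × 620 = 372 MPa.
R_n = 372 × 1782 × 10⁻³ = 662.8 kN; R_n/Ω = 662.8/2.0 = 331.4 kN.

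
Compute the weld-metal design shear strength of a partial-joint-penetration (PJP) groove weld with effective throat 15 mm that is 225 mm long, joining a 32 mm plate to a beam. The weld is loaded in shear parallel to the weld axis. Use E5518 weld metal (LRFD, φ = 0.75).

φR_n ≈ 835 kN

E55XX → F_EXX = 550 MPa.
Effective throat (given) t_e = 15 mm.
A_we = 15 × 225 = 3375 mm².
F_nw = 0.6 F_EXX = 330 MPa.
φR_n = 0.75 × 330 × 3375 × 10⁻³ = 835.3 kN.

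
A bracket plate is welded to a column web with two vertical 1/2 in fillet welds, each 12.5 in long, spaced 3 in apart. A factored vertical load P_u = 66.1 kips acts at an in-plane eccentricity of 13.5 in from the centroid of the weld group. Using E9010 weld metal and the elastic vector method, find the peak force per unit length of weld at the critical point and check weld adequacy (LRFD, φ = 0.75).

f_max ≈ 15.9 kip/in; NOT adequate

E90XX → F_EXX = 90 ksi.
Total weld length L_w = 25 in. Treat welds as unit-width lines.
Polar moment about centroid: J = 2[d³/12 + d(b/2)²] = 2[12.5³/12 + 12.5×1.5²] = 381.8 in³.
Direct shear f_v = P/L_w = 66.1 / 25 = 2.644 kip/in (vertical).
Torsion M = P·e = 66.1 × 13.5 = 892.35 kip·in.
Critical point at (x, y) = (1.5, 6.25) from centroid. f_tx = M·y/J = 14.61 kip/in; f_ty = M·x/J = 3.506 kip/in.
Resultant f_max = √[f_tx² + (f_v + f_ty)²] = √[14.61² + (2.644 + 3.506)²] = 15.85 kip/in.
Capacity per unit length: φr_n = 0.75 × 0.6 × 90 × (0.707 × 0.5) = 14.32 kip/in.
15.85 > 14.32 → NOT adequate.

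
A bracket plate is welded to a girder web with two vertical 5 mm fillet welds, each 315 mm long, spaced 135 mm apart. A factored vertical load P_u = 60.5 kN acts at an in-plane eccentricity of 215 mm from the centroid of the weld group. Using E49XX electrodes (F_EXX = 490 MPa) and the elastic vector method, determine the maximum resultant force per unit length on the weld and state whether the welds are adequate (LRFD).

f_max ≈ 326 N/mm; adequate

Total weld length L_w = 630 mm. Treat welds as unit-width lines.
Polar moment about centroid: J = 2[d³/12 + d(b/2)²] = 2[315³/12 + 315×67.5²] = 8080000 mm³.
Direct shear f_v = P/L_w = 60.5×10³ / 630 = 96.03 N/mm (vertical).
Torsion M = P·e = 60.5×10³ × 215 = 13008000 N·mm.
Critical point at (x, y) = (67.5, 157.5) from centroid. f_tx = M·y/J = 253.6 N/mm; f_ty = M·x/J = 108.7 N/mm.
Resultant f_max = √[f_tx² + (f_v + f_ty)²] = √[253.6² + (96.03 + 108.7)²] = 325.9 N/mm.
Capacity per unit length: φr_n = 0.75 × 0.6 × 490 × (0.707 × 5) = 779.5 N/mm.
325.9 ≤ 779.5 → adequate.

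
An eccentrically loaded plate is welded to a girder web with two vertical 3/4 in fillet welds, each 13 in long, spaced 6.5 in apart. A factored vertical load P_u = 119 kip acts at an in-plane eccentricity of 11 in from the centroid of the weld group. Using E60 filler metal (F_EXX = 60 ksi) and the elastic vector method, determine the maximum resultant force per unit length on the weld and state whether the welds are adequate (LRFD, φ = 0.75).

f_max ≈ 17.4 kip/in; NOT adequate

Total weld length L_w = 26 in. Treat welds as unit-width lines.
Polar moment about centroid: J = 2[d³/12 + d(b/2)²] = 2[13³/12 + 13×3.25²] = 640.8 in³.
Direct shear f_v = P/L_w = 119 / 26 = 4.577 kip/in (vertical).
Torsion M = P·e = 119 × 11 = 1309 kip·in.
Critical point at (x, y) = (3.25, 6.5) from centroid. f_tx = M·y/J = 13.28 kip/in; f_ty = M·x/J = 6.639 kip/in.
Resultant f_max = √[f_tx² + (f_v + f_ty)²] = √[13.28² + (4.577 + 6.639)²] = 17.38 kip/in.
Capacity per unit length: φr_n = 0.75 × 0.6 × 60 × (0.707 × 0.75) = 14.32 kip/in.
17.38 > 14.32 → NOT adequate.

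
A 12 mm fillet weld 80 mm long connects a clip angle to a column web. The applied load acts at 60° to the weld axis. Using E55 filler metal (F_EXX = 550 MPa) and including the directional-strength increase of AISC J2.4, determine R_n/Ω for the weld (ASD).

R_n/Ω ≈ 157 kN

t_e = 0.707 × 12 = 8.484 mm; A_we = 8.484 × 80 = 678.7 mm².
Directional factor: 1.0 + 0.5 sin^1.5(60°) = 1.403.
F_nw = 0.6 × 550 × 1.403 = 463 MPa.
R_n/Ω = (463 × 678.7) / 2.0 × 10⁻³ = 157.1 kN.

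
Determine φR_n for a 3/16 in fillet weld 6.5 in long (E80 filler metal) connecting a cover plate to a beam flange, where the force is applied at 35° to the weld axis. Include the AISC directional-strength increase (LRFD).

E80XX → F_EXX = 80 ksi.
t_e = 0.707 × 0.1875 = 0.1326 in; A_we = 0.1326 × 6.5 = 0.8617 in².
Directional factor: 1.0 + 0.5 sin^1.5(35°) = 1.217.
F_nw = 0.6 × 80 × 1.217 = 58.43 ksi.
φR_n = 0.75 × 58.43 × 0.8617 = 37.76 kip.

φR_n ≈ 37.8 kip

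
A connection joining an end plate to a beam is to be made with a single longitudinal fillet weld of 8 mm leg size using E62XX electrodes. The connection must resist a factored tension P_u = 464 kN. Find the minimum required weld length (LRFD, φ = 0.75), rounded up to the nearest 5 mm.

L = 295 mm

E62XX → F_EXX = 620 MPa.
Throat t_e = 0.707 × 8 = 5.656 mm.
φr_n = 0.75 × 0.6 × 620 × 5.656 × 10⁻³ = 1.578 kN/mm.
L_req = P_u / φr_n = 464 / 1.578 = 294 mm total.
Round up → use L = 295 mm.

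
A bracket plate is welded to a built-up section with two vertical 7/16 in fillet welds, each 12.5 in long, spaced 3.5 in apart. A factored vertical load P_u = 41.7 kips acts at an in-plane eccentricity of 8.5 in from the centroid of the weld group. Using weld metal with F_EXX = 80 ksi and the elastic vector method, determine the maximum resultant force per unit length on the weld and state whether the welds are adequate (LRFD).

f_max ≈ 6.38 kip/in; adequate

Total weld length L_w = 25 in. Treat welds as unit-width lines.
Polar moment about centroid: J = 2[d³/12 + d(b/2)²] = 2[12.5³/12 + 12.5×1.75²] = 402.1 in³.
Direct shear f_v = P/L_w = 41.7 / 25 = 1.668 kip/in (vertical).
Torsion M = P·e = 41.7 × 8.5 = 354.45 kip·in.
Critical point at (x, y) = (1.75, 6.25) from centroid. f_tx = M·y/J = 5.51 kip/in; f_ty = M·x/J = 1.543 kip/in.
Resultant f_max = √[f_tx² + (f_v + f_ty)²] = √[5.51² + (1.668 + 1.543)²] = 6.377 kip/in.
Capacity per unit length: φr_n = 0.75 × 0.6 × 80 × (0.707 × 0.4375) = 11.14 kip/in.
6.377 ≤ 11.14 → adequate.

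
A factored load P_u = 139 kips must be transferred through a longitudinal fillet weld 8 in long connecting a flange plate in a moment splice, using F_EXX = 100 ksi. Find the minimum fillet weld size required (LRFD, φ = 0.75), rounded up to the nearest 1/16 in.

w = 9/16 in

Total weld length L = 8 in.
Required throat t_e = P_u / (φ × 0.6 F_EXX × L) = 139 / (0.75 × 0.6 × 100 × 8) = 0.3861 in.
Required leg w = t_e / 0.707 = 0.5461 in → use 9/16 in.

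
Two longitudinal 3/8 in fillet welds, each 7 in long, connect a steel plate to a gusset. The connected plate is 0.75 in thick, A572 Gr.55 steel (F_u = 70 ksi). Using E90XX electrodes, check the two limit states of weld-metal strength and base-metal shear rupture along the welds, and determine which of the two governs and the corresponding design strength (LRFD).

φR_n ≈ 150 kips (weld metal governs)

E90XX → F_EXX = 90 ksi.
t_e = 0.707 × 0.375 = 0.2651 in; L = 14 in.
Weld metal: φR_n = 0.75 × 0.6 × 90 × 0.2651 × 14 = 150.3 kips.
Base metal (shear rupture): φR_n = 0.75 × 0.6 × 70 × 0.75 × 14 = 330.8 kips.
Governing: weld metal.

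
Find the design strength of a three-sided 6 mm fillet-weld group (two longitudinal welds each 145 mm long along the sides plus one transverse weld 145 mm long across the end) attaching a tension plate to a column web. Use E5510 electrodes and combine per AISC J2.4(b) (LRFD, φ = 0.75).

E55XX → F_EXX = 550 MPa.
t_e = 0.707 × 6 = 4.242 mm.
R_nwl = 0.6 × 550 × 4.242 × 290 × 10⁻³ = 406 kN (longitudinal, 2 welds).
R_nwt = 0.6 × 550 × 4.242 × 145 × 10⁻³ = 203 kN (transverse, base value).
(i) R_nwl + R_nwt = 608.9 kN; (ii) 0.85 R_nwl + 1.5 R_nwt = 649.5 kN.
R_n = max = 649.5 kN [governs: (ii)]; φR_n = 487.2 kN.

φR_n ≈ 487 kN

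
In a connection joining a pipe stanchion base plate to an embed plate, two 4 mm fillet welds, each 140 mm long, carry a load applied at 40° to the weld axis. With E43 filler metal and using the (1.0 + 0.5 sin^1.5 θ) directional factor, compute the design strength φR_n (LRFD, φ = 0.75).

E43XX → F_EXX = 430 MPa.
t_e = 0.707 × 4 = 2.828 mm; A_we = 2.828 × 280 = 791.8 mm².
Directional factor: 1.0 + 0.5 sin^1.5(40°) = 1.258.
F_nw = 0.6 × 430 × 1.258 = 324.5 MPa.
φR_n = 0.75 × 324.5 × 791.8 × 10⁻³ = 192.7 kN.

φR_n ≈ 193 kN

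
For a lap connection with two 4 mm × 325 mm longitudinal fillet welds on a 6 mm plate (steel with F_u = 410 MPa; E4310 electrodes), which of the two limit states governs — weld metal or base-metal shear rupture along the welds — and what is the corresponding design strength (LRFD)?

E43XX → F_EXX = 430 MPa.
t_e = 0.707 × 4 = 2.828 mm; L = 650 mm.
Weld metal: φR_n = 0.75 × 0.6 × 430 × 2.828 × 650 × 10⁻³ = 355.7 kN.
Base metal (shear rupture): φR_n = 0.75 × 0.6 × 410 × 6 × 650 × 10⁻³ = 719.5 kN.
Governing: weld metal.

φR_n ≈ 356 kN (weld metal governs)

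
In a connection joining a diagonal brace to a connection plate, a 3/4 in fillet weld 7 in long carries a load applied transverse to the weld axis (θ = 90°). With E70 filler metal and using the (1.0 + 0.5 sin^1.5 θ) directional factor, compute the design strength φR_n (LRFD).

φR_n ≈ 175 kips

E70XX → F_EXX = 70 ksi.
t_e = 0.707 × 0.75 = 0.5302 in; A_we = 0.5302 × 7 = 3.712 in².
Directional factor: 1.0 + 0.5 sin^1.5(90°) = 1.5.
F_nw = 0.6 × 70 × 1.5 = 63 ksi.
φR_n = 0.75 × 63 × 3.712 = 175.4 kips.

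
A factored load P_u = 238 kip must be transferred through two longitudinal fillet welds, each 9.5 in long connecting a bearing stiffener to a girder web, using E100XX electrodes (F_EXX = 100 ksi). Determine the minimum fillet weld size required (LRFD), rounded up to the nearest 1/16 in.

Total weld length L = 19 in.
Required throat t_e = P_u / (φ × 0.6 F_EXX × L) = 238 / (0.75 × 0.6 × 100 × 19) = 0.2784 in.
Required leg w = t_e / 0.707 = 0.3937 in → use 7/16 in.

w = 7/16 in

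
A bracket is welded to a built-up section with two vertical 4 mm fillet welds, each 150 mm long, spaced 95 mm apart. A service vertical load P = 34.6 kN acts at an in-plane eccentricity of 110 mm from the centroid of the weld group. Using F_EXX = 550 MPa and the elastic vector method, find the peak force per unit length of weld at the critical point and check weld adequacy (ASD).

Total weld length L_w = 300 mm. Treat welds as unit-width lines.
Polar moment about centroid: J = 2[d³/12 + d(b/2)²] = 2[150³/12 + 150×47.5²] = 1239000 mm³.
Direct shear f_v = P/L_w = 34.6×10³ / 300 = 115.3 N/mm (vertical).
Torsion M = P·e = 34.6×10³ × 110 = 3806000 N·mm.
Critical point at (x, y) = (47.5, 75) from centroid. f_tx = M·y/J = 230.3 N/mm; f_ty = M·x/J = 145.9 N/mm.
Resultant f_max = √[f_tx² + (f_v + f_ty)²] = √[230.3² + (115.3 + 145.9)²] = 348.2 N/mm.
Capacity per unit length: r_n/Ω = (1/2.0) × 0.6 × 550 × (0.707 × 4) = 466.6 N/mm.
348.2 ≤ 466.6 → adequate.

f_max ≈ 348 N/mm; adequate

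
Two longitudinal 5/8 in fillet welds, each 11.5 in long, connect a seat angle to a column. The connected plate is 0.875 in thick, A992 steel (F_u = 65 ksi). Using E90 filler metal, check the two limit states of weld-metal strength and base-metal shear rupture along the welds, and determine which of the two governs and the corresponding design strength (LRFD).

E90XX → F_EXX = 90 ksi.
t_e = 0.707 × 0.625 = 0.4419 in; L = 23 in.
Weld metal: φR_n = 0.75 × 0.6 × 90 × 0.4419 × 23 = 411.6 kip.
Base metal (shear rupture): φR_n = 0.75 × 0.6 × 65 × 0.875 × 23 = 588.7 kip.
Governing: weld metal.

φR_n ≈ 412 kip (weld metal governs)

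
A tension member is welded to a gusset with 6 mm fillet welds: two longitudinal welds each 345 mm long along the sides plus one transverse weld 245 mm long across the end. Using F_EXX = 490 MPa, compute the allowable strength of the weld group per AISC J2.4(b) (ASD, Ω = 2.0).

R_n/Ω ≈ 595 kN

t_e = 0.707 × 6 = 4.242 mm.
R_nwl = 0.6 × 490 × 4.242 × 690 × 10⁻³ = 860.5 kN (longitudinal, 2 welds).
R_nwt = 0.6 × 490 × 4.242 × 245 × 10⁻³ = 305.6 kN (transverse, base value).
(i) R_nwl + R_nwt = 1166 kN; (ii) 0.85 R_nwl + 1.5 R_nwt = 1190 kN.
R_n = max = 1190 kN [governs: (ii)]; R_n/Ω = 594.9 kN.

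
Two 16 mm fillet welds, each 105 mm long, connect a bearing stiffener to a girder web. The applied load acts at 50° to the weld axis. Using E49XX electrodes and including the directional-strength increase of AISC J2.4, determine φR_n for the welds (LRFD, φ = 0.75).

E49XX → F_EXX = 490 MPa.
t_e = 0.707 × 16 = 11.31 mm; A_we = 11.31 × 210 = 2376 mm².
Directional factor: 1.0 + 0.5 sin^1.5(50°) = 1.335.
F_nw = 0.6 × 490 × 1.335 = 392.6 MPa.
φR_n = 0.75 × 392.6 × 2376 × 10⁻³ = 699.4 kN.

φR_n ≈ 699 kN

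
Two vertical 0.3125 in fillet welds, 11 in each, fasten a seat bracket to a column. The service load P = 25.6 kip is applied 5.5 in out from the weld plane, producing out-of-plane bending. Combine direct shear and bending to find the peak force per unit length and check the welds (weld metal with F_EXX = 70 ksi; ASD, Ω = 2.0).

L_w = 2 × 11 = 22 in; section modulus (unit throat) S = 2 × L²/6 = 40.33 in².
Direct shear f_v = P/L_w = 25.6/22 = 1.164 kip/in.
Moment M = P × e = 25.6 × 5.5 = 140.8 kip·in; bending f_b = M/S = 3.491 kip/in.
f_max = √(f_v² + f_b²) = √(1.164² + 3.491²) = 3.68 kip/in.
r_n/Ω = (1/2.0) × 0.6 × 70 × (0.707 × 0.3125) = 4.64 kip/in → adequate.

f_max ≈ 3.68 kip/in; adequate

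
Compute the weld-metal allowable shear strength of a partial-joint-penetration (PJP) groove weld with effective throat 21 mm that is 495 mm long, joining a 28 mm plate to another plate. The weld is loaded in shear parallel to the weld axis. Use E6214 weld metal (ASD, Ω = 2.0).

R_n/Ω ≈ 1930 kN

E62XX → F_EXX = 620 MPa.
Effective throat (given) t_e = 21 mm.
A_we = 21 × 495 = 10400 mm².
F_nw = 0.6 F_EXX = 372 MPa.
R_n/Ω = (372 × 10400) / 2.0 × 10⁻³ = 1933 kN.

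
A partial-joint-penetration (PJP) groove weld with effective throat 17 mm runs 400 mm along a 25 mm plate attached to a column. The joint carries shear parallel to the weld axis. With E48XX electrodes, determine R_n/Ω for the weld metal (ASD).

E48XX → F_EXX = 480 MPa.
Effective throat (given) t_e = 17 mm.
A_we = 17 × 400 = 6800 mm².
F_nw = 0.6 F_EXX = 288 MPa.
R_n/Ω = (288 × 6800) / 2.0 × 10⁻³ = 979.2 kN.

R_n/Ω ≈ 979 kN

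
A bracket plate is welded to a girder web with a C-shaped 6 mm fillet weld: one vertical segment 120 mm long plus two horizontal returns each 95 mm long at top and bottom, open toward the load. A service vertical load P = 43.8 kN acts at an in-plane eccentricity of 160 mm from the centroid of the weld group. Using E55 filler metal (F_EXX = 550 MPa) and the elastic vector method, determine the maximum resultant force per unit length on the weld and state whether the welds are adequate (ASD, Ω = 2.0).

Total weld length L_w = 310 mm. Treat welds as unit-width lines.
Centroid: x̄ = 2×95×47.5 / 310 = 29.11 mm from the vertical weld.
Polar moment about centroid: J = I_x + I_y = [120³/12 + 2×95×60²] + [120×29.11² + 2(95³/12 + 95×18.39²)] = 1137000 mm³.
Direct shear f_v = P/L_w = 43.8×10³ / 310 = 141.3 N/mm (vertical).
Torsion M = P·e = 43.8×10³ × 160 = 7008000 N·mm.
Critical point at (x, y) = (65.89, 60) from centroid. f_tx = M·y/J = 369.9 N/mm; f_ty = M·x/J = 406.2 N/mm.
Resultant f_max = √[f_tx² + (f_v + f_ty)²] = √[369.9² + (141.3 + 406.2)²] = 660.7 N/mm.
Capacity per unit length: r_n/Ω = (1/2.0) × 0.6 × 550 × (0.707 × 6) = 699.9 N/mm.
660.7 ≤ 699.9 → adequate.

f_max ≈ 661 N/mm; adequate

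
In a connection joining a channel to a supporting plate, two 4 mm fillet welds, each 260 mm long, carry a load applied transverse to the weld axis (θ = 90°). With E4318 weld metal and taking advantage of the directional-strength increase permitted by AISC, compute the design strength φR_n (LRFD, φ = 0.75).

E43XX → F_EXX = 430 MPa.
t_e = 0.707 × 4 = 2.828 mm; A_we = 2.828 × 520 = 1471 mm².
Directional factor: 1.0 + 0.5 sin^1.5(90°) = 1.5.
F_nw = 0.6 × 430 × 1.5 = 387 MPa.
φR_n = 0.75 × 387 × 1471 × 10⁻³ = 426.8 kN.

φR_n ≈ 427 kN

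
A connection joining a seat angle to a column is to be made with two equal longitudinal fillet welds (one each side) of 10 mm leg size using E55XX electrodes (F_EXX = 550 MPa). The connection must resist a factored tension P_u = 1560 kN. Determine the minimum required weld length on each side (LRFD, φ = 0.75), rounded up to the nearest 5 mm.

L = 450 mm on each side

Throat t_e = 0.707 × 10 = 7.07 mm.
φr_n = 0.75 × 0.6 × 550 × 7.07 × 10⁻³ = 1.75 kN/mm.
L_req = P_u / φr_n = 1560 / 1.75 = 891.5 mm total.
Per side: 891.5 / 2 = 445.8 mm.
Round up → use L = 450 mm on each side.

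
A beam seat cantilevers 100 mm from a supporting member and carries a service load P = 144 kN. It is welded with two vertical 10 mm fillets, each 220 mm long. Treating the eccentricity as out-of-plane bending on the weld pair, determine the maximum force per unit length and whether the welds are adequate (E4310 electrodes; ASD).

f_max ≈ 951 N/mm; NOT adequate

E43XX → F_EXX = 430 MPa.
L_w = 2 × 220 = 440 mm; section modulus (unit throat) S = 2 × L²/6 = 16130 mm².
Direct shear f_v = P/L_w = 144×10³/440 = 327.3 N/mm.
Moment M = P × e = 144×10³ × 100 = 14400000 N·mm; bending f_b = M/S = 892.6 N/mm.
f_max = √(f_v² + f_b²) = √(327.3² + 892.6²) = 950.7 N/mm.
r_n/Ω = (1/2.0) × 0.6 × 430 × (0.707 × 10) = 912 N/mm → NOT adequate.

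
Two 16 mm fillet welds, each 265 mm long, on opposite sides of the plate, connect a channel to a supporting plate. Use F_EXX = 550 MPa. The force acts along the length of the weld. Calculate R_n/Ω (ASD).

R_n/Ω ≈ 989 kN

Effective throat t_e = 0.707 × 16 = 11.31 mm.
Total length L = 530 mm; A_we = 11.31 × 530 = 5995 mm².
F_nw = 0.6 F_EXX = 0.6 × 550 = 330 MPa.
R_n = 330 × 5995 × 10⁻³ = 1978 kN; R_n/Ω = 1978/2.0 = 989.2 kN.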